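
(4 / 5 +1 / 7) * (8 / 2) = 132/35 = 3.77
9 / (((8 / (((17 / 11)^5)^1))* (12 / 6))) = 4.96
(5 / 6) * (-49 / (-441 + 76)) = 49/438 = 0.11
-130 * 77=-10010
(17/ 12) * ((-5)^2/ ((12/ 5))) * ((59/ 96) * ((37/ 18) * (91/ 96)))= 422137625/23887872 = 17.67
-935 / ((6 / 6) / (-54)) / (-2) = -25245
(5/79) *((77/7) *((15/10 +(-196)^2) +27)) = 4228895/158 = 26765.16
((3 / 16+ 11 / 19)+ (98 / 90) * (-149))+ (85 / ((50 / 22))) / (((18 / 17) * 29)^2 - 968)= -810150587/4971312 = -162.97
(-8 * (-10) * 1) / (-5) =-16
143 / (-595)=-143/595 = -0.24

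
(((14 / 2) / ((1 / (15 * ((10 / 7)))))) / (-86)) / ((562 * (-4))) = 75/96664 = 0.00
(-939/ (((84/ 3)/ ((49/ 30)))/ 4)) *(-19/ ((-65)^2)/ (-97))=-41629/4098250 = -0.01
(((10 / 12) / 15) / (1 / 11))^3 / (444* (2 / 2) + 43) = 1331/2840184 = 0.00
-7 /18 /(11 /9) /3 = -7/66 = -0.11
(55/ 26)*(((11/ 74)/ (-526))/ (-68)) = 605/68817632 = 0.00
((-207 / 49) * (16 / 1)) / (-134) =1656/3283 = 0.50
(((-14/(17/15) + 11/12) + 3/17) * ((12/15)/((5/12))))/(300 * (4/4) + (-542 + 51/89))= 817732/9131975 = 0.09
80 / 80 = 1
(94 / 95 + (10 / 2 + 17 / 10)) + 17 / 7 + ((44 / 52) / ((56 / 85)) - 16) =-4.60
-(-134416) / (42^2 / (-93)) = -1041724/147 = -7086.56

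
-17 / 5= -3.40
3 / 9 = 1/3 = 0.33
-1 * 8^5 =-32768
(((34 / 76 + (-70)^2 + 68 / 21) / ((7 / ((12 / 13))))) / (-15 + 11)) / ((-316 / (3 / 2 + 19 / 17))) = 348269549/260069264 = 1.34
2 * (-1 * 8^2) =-128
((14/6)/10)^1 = 7/30 = 0.23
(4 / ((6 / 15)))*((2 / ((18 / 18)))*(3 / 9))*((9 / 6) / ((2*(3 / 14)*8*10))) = 7/24 = 0.29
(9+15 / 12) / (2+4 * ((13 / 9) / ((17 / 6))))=2091/824 = 2.54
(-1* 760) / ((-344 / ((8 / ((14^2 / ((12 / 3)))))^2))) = 6080/103243 = 0.06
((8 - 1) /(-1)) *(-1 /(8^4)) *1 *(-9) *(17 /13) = -1071/53248 = -0.02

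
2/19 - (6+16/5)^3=-1849134/2375 = -778.58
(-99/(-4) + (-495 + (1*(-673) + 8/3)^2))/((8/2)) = 16159555/144 = 112219.13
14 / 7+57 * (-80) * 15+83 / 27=-1846663/27 = -68394.93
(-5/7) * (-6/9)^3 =40/189 = 0.21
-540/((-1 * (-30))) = -18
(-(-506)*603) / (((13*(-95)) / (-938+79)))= 262096362/1235 = 212223.77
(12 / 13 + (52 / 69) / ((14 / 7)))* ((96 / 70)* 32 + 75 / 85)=796378/13685 = 58.19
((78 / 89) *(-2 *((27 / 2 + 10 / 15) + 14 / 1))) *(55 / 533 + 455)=-81988660/3649 = -22468.80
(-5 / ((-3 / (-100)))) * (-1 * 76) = 12666.67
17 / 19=0.89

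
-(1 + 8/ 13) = -21/13 = -1.62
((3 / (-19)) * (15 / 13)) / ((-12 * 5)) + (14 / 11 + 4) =57337/10868 = 5.28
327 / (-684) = -109/228 = -0.48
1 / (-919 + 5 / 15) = -3/2756 = 0.00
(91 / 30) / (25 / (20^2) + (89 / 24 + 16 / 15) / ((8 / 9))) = 0.56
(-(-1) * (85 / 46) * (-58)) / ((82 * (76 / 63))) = -155295/143336 = -1.08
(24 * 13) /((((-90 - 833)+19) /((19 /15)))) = -247/565 = -0.44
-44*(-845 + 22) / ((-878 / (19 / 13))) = -344014/5707 = -60.28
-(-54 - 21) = 75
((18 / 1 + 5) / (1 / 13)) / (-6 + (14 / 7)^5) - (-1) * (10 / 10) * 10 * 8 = 183/2 = 91.50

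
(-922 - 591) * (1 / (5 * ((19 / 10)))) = -3026/19 = -159.26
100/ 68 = 25/17 = 1.47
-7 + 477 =470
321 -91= 230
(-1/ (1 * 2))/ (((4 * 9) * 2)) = -1/144 = -0.01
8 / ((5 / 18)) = 144/5 = 28.80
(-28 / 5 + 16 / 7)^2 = 13456/1225 = 10.98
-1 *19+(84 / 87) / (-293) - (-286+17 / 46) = 104214417/390862 = 266.63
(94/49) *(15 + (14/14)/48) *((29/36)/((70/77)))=1544279/60480 = 25.53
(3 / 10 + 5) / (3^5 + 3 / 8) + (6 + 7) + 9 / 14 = 1862353/136290 = 13.66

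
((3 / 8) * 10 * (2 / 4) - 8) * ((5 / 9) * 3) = -10.21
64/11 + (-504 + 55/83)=-454235/913 = -497.52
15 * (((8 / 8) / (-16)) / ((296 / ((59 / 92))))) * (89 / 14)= -78765/6099968 = -0.01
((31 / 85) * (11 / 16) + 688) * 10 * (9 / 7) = 8424189/952 = 8848.94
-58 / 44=-29/22 = -1.32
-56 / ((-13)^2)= -56/169 = -0.33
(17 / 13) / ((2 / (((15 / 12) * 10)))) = 425/52 = 8.17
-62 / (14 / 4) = -124/7 = -17.71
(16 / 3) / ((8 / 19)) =38/3 = 12.67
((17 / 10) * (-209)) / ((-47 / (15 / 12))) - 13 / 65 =9.25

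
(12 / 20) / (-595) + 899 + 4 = 2686422/2975 = 903.00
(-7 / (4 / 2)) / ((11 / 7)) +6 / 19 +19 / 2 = 1586/209 = 7.59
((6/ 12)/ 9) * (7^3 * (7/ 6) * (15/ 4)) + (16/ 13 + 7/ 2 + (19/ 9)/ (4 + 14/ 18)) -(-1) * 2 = 7288163/80496 = 90.54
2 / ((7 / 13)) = 26/7 = 3.71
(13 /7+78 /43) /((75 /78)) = 5746/1505 = 3.82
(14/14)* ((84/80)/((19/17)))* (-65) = -4641/76 = -61.07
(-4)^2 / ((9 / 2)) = 3.56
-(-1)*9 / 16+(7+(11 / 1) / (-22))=113/16 = 7.06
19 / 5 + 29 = 32.80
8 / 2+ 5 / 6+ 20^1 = 149/6 = 24.83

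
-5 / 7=-0.71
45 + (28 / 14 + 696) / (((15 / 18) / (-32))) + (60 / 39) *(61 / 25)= -26754.45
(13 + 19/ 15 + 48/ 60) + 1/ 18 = 1361/90 = 15.12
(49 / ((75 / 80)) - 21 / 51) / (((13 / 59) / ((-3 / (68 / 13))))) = -780157/5780 = -134.98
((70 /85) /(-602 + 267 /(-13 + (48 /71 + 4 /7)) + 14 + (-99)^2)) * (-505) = -6882645/152094563 = -0.05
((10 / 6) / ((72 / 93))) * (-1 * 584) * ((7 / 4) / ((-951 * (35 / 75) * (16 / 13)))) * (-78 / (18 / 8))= -9561175/68472 = -139.64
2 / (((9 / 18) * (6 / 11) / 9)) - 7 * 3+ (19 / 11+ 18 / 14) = 48.01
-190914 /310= -95457/155 = -615.85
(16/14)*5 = 40/7 = 5.71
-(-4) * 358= 1432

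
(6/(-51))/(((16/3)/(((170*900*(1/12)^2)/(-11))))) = 375/176 = 2.13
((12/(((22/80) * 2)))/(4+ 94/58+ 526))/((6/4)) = 4640/169587 = 0.03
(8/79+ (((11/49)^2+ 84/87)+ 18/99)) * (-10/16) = -392995935/484060808 = -0.81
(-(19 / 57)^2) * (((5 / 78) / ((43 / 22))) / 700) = -11/2113020 = 0.00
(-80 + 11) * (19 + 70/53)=-1402.13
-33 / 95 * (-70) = 462/19 = 24.32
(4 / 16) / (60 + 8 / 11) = 11/2672 = 0.00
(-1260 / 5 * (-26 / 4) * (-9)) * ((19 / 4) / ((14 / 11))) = -220077/4 = -55019.25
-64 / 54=-32/27 = -1.19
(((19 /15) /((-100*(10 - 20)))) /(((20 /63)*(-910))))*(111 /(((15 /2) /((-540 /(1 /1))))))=56943/1625000 = 0.04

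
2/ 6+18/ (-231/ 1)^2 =5935/17787 = 0.33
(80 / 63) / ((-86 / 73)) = -2920/2709 = -1.08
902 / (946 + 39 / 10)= 0.95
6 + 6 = 12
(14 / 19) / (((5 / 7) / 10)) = 196/19 = 10.32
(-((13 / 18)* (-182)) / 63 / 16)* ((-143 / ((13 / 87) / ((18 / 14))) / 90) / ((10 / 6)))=-53911/50400 = -1.07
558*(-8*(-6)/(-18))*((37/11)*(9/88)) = -61938/121 = -511.88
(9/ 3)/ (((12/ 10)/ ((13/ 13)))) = 2.50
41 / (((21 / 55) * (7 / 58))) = 130790/147 = 889.73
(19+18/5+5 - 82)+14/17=-4554/85 = -53.58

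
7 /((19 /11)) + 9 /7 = 710/133 = 5.34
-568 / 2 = -284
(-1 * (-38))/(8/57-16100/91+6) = -14079/63275 = -0.22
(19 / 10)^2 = 361/100 = 3.61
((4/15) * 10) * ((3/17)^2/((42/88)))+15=30697/2023 = 15.17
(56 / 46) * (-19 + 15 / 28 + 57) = 1079/23 = 46.91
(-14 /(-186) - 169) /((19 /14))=-219940/1767 = -124.47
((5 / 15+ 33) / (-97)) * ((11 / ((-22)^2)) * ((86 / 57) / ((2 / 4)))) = -4300/182457 = -0.02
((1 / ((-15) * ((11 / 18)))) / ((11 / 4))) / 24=-1/605 = 0.00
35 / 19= 1.84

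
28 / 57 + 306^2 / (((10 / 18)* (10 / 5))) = 24017774/285 = 84272.89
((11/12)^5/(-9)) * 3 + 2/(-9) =-326939/746496 = -0.44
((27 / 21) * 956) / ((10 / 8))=34416/35 = 983.31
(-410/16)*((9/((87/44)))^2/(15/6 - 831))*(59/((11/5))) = 23948100/1393537 = 17.19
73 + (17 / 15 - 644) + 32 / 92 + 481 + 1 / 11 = -335584/3795 = -88.43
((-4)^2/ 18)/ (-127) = -8/1143 = -0.01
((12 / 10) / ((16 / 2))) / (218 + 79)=1/1980 = 0.00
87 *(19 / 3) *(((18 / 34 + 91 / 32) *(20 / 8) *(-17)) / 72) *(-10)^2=-126385625/1152 = -109709.74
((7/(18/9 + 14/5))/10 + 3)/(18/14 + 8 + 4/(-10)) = 5285/14928 = 0.35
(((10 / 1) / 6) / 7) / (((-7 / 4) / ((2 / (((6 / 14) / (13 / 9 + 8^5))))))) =-11797000/567 = -20806.00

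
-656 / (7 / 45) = -29520/7 = -4217.14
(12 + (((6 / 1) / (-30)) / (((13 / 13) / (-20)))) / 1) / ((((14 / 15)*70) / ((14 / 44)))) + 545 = 545.08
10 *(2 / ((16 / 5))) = 25/4 = 6.25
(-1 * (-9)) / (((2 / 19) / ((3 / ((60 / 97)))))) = 16587/40 = 414.68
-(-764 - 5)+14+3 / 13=783.23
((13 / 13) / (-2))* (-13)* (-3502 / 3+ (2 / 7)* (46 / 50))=-3982628/525 = -7585.96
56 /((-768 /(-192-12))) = 119/8 = 14.88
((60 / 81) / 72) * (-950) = -2375/243 = -9.77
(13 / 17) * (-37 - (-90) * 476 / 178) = 235651/1513 = 155.75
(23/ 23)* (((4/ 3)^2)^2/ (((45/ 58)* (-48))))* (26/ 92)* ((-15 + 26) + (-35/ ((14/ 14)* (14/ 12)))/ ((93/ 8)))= -174928/866295 = -0.20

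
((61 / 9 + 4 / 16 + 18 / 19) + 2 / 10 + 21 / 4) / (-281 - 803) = -22957/1853640 = -0.01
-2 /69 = -0.03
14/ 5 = 2.80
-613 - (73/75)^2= -3453454/5625 = -613.95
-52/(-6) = 26/3 = 8.67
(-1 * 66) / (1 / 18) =-1188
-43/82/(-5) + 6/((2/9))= 11113/410 = 27.10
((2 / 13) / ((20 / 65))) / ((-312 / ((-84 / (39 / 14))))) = 49/1014 = 0.05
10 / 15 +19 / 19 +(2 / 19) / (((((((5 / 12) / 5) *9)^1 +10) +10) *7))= 55219/33117 = 1.67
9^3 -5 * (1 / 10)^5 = 14579999/20000 = 729.00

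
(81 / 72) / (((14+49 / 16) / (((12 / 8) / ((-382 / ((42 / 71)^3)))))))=-47628/888693013 = 0.00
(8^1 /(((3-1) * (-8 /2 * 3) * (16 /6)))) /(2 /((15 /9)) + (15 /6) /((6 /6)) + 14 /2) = -5/428 = -0.01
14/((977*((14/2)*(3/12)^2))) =32/977 = 0.03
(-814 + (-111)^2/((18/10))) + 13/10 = 60323/10 = 6032.30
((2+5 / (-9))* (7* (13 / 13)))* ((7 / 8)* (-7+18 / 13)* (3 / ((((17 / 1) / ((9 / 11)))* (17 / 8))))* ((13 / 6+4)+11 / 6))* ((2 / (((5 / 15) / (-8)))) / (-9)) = -457856/3179 = -144.03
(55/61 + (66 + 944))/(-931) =-61665/56791 = -1.09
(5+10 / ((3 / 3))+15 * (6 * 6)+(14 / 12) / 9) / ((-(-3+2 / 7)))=209839/1026 = 204.52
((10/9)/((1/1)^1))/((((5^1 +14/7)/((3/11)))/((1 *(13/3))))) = 130/693 = 0.19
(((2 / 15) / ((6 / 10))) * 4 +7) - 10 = -19/9 = -2.11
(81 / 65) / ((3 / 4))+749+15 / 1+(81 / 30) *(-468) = -32366/65 = -497.94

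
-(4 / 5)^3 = -64/125 = -0.51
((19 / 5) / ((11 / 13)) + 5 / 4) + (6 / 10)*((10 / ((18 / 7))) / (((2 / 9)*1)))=3573/220 = 16.24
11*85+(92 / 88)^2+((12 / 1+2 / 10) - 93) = 2069809/2420 = 855.29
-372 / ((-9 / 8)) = 992/3 = 330.67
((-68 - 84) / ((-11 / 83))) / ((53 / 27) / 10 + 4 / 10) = 3406320/1771 = 1923.39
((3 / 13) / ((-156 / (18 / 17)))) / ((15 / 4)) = -6/14365 = 0.00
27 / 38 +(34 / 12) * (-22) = -7025/114 = -61.62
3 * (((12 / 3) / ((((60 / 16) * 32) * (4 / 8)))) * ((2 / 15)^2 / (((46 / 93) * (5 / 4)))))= 248/43125 = 0.01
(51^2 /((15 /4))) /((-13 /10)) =-6936/13 = -533.54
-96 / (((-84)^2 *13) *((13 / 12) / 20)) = -160/8281 = -0.02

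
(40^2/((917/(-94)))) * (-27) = 4060800/917 = 4428.35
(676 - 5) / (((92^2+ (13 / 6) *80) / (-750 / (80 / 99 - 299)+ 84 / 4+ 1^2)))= 182104032/95618519 = 1.90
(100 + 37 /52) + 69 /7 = 40247/364 = 110.57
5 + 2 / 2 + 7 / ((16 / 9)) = 159/16 = 9.94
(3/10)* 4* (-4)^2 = 96/5 = 19.20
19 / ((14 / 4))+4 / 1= 66/7 = 9.43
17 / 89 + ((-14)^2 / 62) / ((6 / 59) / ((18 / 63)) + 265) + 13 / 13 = 25980107/21597452 = 1.20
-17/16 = -1.06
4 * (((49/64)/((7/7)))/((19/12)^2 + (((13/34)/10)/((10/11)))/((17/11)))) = 3186225/2636539 = 1.21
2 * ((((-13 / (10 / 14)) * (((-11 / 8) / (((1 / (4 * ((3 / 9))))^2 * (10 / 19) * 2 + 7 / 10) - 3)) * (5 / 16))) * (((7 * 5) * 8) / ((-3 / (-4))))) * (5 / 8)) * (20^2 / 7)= -21612500/177 = -122104.52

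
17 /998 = 0.02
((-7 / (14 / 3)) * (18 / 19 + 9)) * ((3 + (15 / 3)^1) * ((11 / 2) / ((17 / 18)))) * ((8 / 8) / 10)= -112266/1615 = -69.51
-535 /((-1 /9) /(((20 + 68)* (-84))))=-35592480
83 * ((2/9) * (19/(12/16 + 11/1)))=12616/423 = 29.83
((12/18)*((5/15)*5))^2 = 100/81 = 1.23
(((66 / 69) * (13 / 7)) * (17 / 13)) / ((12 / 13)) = 2431/966 = 2.52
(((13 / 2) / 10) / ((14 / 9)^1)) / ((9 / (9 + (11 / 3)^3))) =10231/3780 = 2.71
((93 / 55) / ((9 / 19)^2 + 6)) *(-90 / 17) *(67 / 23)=-4.19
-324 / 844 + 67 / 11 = 13246/2321 = 5.71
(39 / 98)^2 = 1521/9604 = 0.16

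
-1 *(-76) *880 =66880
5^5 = 3125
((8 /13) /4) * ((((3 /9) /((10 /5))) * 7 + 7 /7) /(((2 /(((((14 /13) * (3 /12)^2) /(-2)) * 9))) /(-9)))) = 189/416 = 0.45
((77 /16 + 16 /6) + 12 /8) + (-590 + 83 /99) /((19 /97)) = -90253267/30096 = -2998.85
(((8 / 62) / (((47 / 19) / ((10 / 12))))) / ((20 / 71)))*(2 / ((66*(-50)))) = -1349/14424300 = 0.00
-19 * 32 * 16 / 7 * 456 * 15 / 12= -792137.14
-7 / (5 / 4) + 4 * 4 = 52/5 = 10.40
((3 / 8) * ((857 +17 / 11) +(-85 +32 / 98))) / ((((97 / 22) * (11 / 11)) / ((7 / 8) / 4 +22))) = 889710561/608384 = 1462.42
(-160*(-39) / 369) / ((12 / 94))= 48880/369 = 132.47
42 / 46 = 21/23 = 0.91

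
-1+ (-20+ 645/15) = 22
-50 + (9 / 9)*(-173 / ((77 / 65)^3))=-70336775/456533 = -154.07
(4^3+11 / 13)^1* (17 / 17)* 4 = 3372/13 = 259.38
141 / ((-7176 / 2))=-47/1196 = -0.04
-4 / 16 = -1/4 = -0.25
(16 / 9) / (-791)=-16/7119 = 0.00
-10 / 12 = -5/6 = -0.83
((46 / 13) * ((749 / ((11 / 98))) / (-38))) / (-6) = 844123/8151 = 103.56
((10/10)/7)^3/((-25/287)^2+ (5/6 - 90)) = -10086/308445655 = 0.00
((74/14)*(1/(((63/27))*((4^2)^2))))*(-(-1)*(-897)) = -99567/12544 = -7.94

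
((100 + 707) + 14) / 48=821/48 = 17.10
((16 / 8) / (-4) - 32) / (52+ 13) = -1/2 = -0.50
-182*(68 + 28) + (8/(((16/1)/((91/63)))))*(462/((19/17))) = -978887/57 = -17173.46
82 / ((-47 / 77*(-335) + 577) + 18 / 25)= 78925/752868 = 0.10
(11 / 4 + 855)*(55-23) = 27448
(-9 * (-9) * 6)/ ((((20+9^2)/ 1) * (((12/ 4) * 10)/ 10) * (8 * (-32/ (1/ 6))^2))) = 9/1654784 = 0.00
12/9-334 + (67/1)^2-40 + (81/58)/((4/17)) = 2869099/696 = 4122.27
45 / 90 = 1/2 = 0.50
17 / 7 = 2.43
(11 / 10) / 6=11/60 = 0.18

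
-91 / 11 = -8.27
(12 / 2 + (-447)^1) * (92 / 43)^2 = -3732624/1849 = -2018.73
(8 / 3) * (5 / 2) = 20/3 = 6.67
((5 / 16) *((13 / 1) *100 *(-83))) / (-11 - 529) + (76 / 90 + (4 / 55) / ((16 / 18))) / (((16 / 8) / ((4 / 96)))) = 989389/15840 = 62.46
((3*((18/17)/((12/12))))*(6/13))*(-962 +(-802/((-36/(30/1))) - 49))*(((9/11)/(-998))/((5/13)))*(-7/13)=-3497256/6065345 = -0.58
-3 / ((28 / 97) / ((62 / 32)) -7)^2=-9042049/141467067 = -0.06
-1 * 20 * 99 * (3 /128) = -1485/32 = -46.41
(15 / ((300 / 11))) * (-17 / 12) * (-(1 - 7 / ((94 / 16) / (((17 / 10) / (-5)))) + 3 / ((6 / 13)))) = 3473899/564000 = 6.16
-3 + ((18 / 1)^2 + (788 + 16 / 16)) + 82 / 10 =5591/5 = 1118.20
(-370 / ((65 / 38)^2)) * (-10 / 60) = 53428/2535 = 21.08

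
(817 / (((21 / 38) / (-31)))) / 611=-962426/12831 = -75.01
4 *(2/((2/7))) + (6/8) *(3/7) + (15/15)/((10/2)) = 3993/140 = 28.52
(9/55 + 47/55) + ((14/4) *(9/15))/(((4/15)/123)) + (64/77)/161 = 480829221/495880 = 969.65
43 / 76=0.57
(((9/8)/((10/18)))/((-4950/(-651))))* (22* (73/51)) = 142569/17000 = 8.39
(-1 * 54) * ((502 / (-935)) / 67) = 27108/62645 = 0.43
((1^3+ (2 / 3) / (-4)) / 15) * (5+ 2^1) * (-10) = -35/9 = -3.89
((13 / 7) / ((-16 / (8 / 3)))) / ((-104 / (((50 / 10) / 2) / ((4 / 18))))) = 15/448 = 0.03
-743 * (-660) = 490380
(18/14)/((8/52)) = 117/14 = 8.36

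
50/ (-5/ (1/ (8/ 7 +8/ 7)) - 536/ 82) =-7175/2578 = -2.78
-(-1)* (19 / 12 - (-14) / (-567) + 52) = 17353/324 = 53.56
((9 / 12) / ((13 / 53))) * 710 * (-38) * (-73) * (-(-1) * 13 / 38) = 4120485/2 = 2060242.50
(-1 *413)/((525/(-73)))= 4307/75 = 57.43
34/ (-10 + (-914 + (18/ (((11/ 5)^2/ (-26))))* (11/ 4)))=-374/13089 = -0.03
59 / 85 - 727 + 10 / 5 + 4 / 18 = -553924/765 = -724.08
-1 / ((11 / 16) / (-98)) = 142.55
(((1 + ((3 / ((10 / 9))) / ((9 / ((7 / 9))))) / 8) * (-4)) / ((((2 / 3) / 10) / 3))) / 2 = -741/8 = -92.62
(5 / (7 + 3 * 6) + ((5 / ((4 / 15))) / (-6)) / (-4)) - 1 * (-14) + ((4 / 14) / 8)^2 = 117463/7840 = 14.98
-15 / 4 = -3.75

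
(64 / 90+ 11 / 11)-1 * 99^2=-440968/45 = -9799.29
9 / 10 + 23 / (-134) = 0.73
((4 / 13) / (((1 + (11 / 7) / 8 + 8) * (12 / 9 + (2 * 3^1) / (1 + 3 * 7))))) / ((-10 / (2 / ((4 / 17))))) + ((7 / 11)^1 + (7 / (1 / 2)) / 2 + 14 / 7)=187716974/19515925 = 9.62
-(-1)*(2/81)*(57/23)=0.06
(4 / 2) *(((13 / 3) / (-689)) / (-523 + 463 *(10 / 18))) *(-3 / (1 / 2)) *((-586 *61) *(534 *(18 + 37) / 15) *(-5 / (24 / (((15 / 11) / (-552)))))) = 119302275/11663392 = 10.23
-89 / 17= -5.24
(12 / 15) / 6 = 2/15 = 0.13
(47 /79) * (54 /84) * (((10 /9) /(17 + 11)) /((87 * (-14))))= -235/18859512 = 0.00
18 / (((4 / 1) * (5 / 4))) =18/5 = 3.60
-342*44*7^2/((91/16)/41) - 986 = -69113234/13 = -5316402.62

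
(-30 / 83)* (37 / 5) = -2.67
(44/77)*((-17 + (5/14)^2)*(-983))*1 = 3250781/343 = 9477.50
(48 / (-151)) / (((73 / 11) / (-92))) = 48576/11023 = 4.41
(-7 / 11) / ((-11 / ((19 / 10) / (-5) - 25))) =-8883/6050 = -1.47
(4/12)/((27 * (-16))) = -1/1296 = 0.00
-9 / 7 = -1.29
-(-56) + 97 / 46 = 2673/46 = 58.11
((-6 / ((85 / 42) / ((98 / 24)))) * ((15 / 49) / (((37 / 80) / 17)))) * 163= -821520/37 = -22203.24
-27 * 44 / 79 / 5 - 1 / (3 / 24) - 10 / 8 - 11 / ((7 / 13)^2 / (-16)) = 46046537/77420 = 594.76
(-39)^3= -59319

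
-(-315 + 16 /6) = 937/3 = 312.33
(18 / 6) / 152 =3/152 = 0.02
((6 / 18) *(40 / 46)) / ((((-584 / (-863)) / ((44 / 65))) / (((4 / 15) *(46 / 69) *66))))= 3341536/982215 = 3.40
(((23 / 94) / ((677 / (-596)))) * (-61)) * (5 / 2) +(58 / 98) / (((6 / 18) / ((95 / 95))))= 34.62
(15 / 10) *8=12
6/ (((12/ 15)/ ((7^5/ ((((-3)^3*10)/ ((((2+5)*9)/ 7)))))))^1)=-16807/4 = -4201.75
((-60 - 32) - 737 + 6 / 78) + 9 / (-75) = -269439/325 = -829.04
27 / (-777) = -9/259 = -0.03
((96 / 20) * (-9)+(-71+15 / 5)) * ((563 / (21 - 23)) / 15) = 156514/75 = 2086.85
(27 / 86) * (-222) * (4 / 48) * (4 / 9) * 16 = -1776/43 = -41.30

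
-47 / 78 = -0.60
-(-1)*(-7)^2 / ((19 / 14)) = 686/19 = 36.11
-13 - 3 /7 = -94/7 = -13.43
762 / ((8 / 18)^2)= 30861/8 = 3857.62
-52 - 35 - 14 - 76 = -177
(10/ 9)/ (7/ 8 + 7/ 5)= 400/819 = 0.49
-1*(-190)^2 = -36100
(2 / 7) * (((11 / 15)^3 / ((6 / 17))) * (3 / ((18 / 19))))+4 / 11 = 6430043/4677750 = 1.37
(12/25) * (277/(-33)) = -1108/275 = -4.03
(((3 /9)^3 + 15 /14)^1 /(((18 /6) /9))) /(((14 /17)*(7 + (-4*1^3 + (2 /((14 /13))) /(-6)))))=7123/4746 = 1.50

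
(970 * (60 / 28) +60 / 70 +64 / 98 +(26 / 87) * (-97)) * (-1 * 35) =-43719050/609 = -71788.26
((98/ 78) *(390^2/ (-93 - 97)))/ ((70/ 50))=-13650/19 = -718.42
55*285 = 15675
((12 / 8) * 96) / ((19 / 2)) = 288/19 = 15.16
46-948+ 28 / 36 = -8111/9 = -901.22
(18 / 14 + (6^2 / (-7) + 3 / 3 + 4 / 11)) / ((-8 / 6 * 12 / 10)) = 120/77 = 1.56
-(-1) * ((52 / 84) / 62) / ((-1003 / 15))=-65/435302 = 0.00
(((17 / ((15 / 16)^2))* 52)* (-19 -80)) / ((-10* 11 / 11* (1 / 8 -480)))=-905216/43625 = -20.75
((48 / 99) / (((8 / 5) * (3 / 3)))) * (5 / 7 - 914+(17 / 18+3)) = -572885/2079 = -275.56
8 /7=1.14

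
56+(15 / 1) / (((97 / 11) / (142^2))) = 3332492/97 = 34355.59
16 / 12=4/3 = 1.33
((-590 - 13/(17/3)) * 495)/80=-996831/272 = -3664.82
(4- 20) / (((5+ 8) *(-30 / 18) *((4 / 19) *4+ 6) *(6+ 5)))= 456/46475 = 0.01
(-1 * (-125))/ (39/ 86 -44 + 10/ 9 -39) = -96750/63031 = -1.53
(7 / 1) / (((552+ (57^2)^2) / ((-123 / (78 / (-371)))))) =15211/39210054 = 0.00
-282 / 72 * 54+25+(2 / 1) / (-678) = -126449/678 = -186.50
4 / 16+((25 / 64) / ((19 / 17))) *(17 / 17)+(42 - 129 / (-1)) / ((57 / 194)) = 708441/1216 = 582.60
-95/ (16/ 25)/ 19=-125/16 = -7.81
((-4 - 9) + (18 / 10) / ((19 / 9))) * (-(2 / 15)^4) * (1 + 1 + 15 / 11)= 683168/52903125 = 0.01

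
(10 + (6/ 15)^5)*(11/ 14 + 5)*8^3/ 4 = 162165888/21875 = 7413.30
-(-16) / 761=16/761 = 0.02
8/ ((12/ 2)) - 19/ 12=-1/4 = -0.25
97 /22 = 4.41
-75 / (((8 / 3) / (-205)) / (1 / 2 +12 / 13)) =1706625/208 = 8204.93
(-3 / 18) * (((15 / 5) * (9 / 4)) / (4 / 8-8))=3/20 = 0.15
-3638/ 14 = -259.86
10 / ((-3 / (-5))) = 50/3 = 16.67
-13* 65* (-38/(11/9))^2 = -98834580/121 = -816814.71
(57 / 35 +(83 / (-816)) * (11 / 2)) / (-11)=-61069/628320 = -0.10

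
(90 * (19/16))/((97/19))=16245/776 = 20.93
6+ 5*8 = 46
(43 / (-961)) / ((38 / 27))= -0.03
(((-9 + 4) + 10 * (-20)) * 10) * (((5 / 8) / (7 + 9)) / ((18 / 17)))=-87125/1152 = -75.63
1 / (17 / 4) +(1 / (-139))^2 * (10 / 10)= 77301/328457 = 0.24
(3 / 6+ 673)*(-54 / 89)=-36369/89 = -408.64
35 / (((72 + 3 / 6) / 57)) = 798/29 = 27.52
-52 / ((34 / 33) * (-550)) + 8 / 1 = 3439/425 = 8.09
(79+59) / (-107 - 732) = -138/839 = -0.16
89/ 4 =22.25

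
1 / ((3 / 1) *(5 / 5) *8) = 1/24 = 0.04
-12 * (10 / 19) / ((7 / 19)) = -120/7 = -17.14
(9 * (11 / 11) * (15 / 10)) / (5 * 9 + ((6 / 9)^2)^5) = 1594323/5316458 = 0.30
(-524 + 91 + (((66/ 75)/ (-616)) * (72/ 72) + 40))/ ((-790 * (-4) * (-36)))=275101/79632000 = 0.00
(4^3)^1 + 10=74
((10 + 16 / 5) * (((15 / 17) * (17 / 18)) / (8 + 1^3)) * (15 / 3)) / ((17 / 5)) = 275/153 = 1.80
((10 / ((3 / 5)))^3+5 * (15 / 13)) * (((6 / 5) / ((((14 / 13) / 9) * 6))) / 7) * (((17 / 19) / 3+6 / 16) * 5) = 499496675/134064 = 3725.81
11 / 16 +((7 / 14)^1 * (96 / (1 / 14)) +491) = 18619/16 = 1163.69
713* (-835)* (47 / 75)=-5596337/15 = -373089.13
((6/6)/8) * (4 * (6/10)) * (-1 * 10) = -3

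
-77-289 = -366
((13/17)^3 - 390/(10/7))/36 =-334763/44217 = -7.57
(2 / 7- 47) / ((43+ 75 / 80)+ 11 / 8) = -5232/5075 = -1.03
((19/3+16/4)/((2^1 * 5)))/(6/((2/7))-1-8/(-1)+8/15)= 31/856 = 0.04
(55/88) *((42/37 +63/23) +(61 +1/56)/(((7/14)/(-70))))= -72663705/13616 = -5336.64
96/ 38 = 48/19 = 2.53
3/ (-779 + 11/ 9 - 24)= -27/7216 = 0.00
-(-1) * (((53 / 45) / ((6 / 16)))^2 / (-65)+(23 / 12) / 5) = 1097321/4738500 = 0.23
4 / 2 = 2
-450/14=-225/7 = -32.14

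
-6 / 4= -3/2 = -1.50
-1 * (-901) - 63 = 838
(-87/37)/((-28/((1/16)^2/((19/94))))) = 4089/2519552 = 0.00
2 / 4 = 1/2 = 0.50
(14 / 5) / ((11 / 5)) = 14/11 = 1.27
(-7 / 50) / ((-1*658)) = 1/4700 = 0.00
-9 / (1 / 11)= -99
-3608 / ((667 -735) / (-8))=-7216/17 = -424.47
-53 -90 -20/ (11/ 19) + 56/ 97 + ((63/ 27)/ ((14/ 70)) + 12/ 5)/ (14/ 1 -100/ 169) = -580010327/3297030 = -175.92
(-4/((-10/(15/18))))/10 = 1/30 = 0.03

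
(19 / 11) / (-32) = -19/352 = -0.05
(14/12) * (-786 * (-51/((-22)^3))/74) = -46767/787952 = -0.06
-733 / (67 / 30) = -21990/67 = -328.21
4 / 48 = 1/12 = 0.08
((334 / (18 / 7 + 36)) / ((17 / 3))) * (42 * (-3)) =-16366/85 = -192.54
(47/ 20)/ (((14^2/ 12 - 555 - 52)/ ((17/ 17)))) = -141/35440 = 0.00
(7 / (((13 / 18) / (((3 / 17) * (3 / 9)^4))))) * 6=28/221 = 0.13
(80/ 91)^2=6400/8281 = 0.77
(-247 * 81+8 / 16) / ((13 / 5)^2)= -1000325/338 = -2959.54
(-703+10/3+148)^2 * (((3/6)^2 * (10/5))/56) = 2739025/1008 = 2717.29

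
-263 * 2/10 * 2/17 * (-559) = 294034/85 = 3459.22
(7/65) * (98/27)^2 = 67228/47385 = 1.42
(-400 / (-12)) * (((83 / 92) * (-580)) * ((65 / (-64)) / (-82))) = -19556875/90528 = -216.03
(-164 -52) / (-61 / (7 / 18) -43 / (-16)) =24192/17267 = 1.40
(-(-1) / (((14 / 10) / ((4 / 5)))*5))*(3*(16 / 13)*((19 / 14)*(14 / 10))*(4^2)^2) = 466944/2275 = 205.25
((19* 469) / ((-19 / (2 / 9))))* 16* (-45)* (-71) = -5327840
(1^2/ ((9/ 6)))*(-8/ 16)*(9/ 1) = -3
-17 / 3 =-5.67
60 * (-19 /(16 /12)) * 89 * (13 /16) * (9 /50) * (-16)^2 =-14244984/5 = -2848996.80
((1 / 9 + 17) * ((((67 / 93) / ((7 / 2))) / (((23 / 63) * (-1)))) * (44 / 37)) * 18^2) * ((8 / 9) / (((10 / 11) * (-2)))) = 239707776/131905 = 1817.28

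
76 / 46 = 38/23 = 1.65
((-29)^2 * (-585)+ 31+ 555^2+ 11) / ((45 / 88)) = -5394928/15 = -359661.87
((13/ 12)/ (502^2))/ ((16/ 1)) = 13/48384768 = 0.00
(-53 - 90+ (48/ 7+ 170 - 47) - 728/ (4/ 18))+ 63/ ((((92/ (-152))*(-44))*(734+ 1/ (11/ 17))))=-952133565/289478 = -3289.14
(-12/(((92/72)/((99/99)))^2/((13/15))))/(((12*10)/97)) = -68094/13225 = -5.15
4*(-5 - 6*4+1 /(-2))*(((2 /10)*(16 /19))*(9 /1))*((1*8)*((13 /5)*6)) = -10603008/475 = -22322.12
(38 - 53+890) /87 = 875/87 = 10.06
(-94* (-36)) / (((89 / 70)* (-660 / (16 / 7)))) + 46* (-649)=-29236090/979 = -29863.22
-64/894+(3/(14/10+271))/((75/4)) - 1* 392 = -198915262/507345 = -392.07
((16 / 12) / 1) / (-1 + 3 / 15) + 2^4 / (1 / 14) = 667/3 = 222.33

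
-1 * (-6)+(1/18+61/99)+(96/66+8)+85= 20023/198 = 101.13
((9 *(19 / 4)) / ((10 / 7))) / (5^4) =1197/25000 = 0.05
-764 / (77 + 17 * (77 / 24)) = -18336/3157 = -5.81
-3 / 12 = -1/4 = -0.25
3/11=0.27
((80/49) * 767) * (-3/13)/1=-14160/49 = -288.98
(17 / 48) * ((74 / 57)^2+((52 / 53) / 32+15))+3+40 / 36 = 10.03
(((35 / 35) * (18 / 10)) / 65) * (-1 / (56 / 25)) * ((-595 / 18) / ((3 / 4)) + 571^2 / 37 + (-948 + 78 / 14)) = -526184/5439 = -96.74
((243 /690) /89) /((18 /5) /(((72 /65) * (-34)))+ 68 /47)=86292/29466565 = 0.00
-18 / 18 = -1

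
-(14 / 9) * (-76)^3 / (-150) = -3072832/675 = -4552.34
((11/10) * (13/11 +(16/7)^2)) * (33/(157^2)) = 113949/12078010 = 0.01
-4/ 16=-1/4 = -0.25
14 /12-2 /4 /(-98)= 1.17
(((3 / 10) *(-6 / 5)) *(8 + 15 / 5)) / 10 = -99/250 = -0.40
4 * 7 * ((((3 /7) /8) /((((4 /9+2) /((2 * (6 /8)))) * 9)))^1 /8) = 9/704 = 0.01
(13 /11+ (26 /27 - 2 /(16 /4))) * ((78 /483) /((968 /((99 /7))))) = 12701/3272808 = 0.00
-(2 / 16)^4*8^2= -1/64 = -0.02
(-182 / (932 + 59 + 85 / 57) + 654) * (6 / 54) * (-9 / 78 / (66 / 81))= -166444713/16179592 = -10.29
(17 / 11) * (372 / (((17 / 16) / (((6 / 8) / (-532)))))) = -1116/1463 = -0.76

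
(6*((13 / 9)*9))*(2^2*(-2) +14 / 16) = -2223/4 = -555.75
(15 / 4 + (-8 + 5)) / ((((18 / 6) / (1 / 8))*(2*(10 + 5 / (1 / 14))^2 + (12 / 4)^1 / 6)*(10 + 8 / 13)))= 13/56527008 = 0.00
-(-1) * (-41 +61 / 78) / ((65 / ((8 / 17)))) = -12548/43095 = -0.29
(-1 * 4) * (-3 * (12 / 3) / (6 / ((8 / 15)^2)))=512/225 = 2.28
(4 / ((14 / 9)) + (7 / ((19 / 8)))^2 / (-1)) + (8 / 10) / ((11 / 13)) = -718566/138985 = -5.17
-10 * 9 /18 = -5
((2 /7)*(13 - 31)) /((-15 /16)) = 192/35 = 5.49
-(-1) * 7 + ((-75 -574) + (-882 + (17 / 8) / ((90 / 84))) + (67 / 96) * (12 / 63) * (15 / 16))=-20454229/13440 = -1521.89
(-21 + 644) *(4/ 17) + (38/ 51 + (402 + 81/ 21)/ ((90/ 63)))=12943/30 = 431.43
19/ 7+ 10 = 89/7 = 12.71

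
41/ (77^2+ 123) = 0.01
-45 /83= -0.54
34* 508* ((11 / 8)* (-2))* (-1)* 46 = 2184908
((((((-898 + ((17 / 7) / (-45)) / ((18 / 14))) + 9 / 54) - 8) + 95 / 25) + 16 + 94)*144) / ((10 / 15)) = -2566324/15 = -171088.27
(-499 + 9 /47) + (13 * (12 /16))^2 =-303617/752 = -403.75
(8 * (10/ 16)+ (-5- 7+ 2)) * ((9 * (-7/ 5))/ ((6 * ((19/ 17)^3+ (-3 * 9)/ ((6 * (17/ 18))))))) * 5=-103173/6620 = -15.59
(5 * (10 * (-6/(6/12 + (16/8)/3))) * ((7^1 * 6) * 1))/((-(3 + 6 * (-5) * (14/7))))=-3600/19 = -189.47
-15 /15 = -1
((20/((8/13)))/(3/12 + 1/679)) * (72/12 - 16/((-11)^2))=62671700/82643 = 758.34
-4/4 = -1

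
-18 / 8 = -9/4 = -2.25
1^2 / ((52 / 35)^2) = 1225/2704 = 0.45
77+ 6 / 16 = 619/8 = 77.38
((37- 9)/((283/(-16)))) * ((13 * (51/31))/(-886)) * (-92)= -13663104/3886439 = -3.52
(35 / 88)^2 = 1225/7744 = 0.16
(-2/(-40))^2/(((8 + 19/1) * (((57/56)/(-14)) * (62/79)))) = -3871/2385450 = 0.00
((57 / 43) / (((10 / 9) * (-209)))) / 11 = -27/52030 = 0.00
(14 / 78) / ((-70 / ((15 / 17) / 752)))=-1/332384 = 0.00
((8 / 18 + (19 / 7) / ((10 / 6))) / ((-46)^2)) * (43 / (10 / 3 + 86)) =28079/59544240 = 0.00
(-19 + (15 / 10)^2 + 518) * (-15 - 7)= -22055/2 = -11027.50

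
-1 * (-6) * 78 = 468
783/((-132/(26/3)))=-1131/22 = -51.41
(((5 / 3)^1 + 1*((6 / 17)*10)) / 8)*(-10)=-1325/204 = -6.50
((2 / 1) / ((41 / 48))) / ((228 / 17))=136/779 = 0.17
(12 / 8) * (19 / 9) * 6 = 19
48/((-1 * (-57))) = 16/19 = 0.84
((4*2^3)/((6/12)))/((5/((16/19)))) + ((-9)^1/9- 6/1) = 359/95 = 3.78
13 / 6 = 2.17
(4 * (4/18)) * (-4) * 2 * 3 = -64/3 = -21.33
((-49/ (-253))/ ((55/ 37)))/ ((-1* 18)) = -1813/250470 = -0.01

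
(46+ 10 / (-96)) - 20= 1243/48 = 25.90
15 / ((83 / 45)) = 675/83 = 8.13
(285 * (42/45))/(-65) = -266/65 = -4.09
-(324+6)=-330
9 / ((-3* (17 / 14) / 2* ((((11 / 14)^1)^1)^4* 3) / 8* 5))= -8605184/1244485 = -6.91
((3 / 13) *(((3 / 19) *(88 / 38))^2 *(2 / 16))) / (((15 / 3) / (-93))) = -607662/8470865 = -0.07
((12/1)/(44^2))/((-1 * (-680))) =3/329120 = 0.00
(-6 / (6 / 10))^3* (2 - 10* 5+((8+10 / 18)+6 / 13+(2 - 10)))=5497000/117 = 46982.91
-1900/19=-100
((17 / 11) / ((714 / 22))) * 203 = 29/3 = 9.67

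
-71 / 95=-0.75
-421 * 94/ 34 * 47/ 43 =-929989/731 = -1272.21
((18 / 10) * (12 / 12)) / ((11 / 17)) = 153/55 = 2.78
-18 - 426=-444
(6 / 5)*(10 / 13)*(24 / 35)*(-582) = -167616/455 = -368.39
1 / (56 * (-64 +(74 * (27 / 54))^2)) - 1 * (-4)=292321/73080 = 4.00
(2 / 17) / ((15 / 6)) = 4/85 = 0.05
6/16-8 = -61/8 = -7.62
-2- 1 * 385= -387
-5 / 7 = -0.71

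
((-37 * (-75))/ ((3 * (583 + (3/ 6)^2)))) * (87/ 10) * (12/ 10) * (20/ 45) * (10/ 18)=85840/20997 = 4.09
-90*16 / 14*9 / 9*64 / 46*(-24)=3434.53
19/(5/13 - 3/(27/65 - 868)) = 13929071/284500 = 48.96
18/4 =9/2 = 4.50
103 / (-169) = -103/169 = -0.61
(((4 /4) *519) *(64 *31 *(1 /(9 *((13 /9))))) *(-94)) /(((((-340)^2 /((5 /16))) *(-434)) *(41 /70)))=24393/308074 = 0.08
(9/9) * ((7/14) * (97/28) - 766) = -42799/56 = -764.27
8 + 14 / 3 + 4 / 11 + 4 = 562/33 = 17.03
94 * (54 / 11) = 5076/11 = 461.45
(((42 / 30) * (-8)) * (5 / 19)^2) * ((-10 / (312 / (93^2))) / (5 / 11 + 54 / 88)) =201.29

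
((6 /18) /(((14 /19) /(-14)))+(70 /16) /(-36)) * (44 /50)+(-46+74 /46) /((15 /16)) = -53.03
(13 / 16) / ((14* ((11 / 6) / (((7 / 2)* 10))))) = 195/176 = 1.11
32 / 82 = 16/41 = 0.39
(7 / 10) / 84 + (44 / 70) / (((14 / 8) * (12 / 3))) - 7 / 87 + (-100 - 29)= -21994067/170520 = -128.98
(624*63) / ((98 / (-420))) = -168480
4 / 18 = 2/9 = 0.22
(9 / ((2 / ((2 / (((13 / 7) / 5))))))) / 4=315/52 = 6.06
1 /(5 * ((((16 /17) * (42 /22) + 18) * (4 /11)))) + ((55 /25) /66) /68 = 5931/209780 = 0.03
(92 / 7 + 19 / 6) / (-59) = -0.28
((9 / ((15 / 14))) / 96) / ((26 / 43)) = 301/2080 = 0.14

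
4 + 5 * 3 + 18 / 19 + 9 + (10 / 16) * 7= 5065/152 = 33.32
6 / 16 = 3/8 = 0.38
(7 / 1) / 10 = 7/10 = 0.70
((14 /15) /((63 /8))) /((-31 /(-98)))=1568/4185 = 0.37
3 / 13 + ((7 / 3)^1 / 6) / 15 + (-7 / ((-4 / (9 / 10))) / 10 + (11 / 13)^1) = 176953/140400 = 1.26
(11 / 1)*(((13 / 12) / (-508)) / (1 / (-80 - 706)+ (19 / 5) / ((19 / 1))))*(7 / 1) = -0.83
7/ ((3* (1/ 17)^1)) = 119/3 = 39.67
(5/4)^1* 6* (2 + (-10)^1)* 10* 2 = -1200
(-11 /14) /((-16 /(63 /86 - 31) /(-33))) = 944889/19264 = 49.05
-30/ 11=-2.73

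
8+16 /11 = 9.45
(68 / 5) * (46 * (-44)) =-137632/5 = -27526.40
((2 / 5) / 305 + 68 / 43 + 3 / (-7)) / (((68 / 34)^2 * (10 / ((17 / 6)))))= 9006209/110166000 = 0.08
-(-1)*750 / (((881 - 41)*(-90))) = -5/504 = -0.01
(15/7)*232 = 3480/7 = 497.14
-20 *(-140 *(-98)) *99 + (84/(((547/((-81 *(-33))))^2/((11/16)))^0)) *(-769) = -27230196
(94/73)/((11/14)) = 1.64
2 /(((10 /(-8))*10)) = -4/25 = -0.16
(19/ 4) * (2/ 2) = 19/4 = 4.75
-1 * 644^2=-414736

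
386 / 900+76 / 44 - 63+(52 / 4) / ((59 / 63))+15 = -9334643/292050 = -31.96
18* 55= 990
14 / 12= 7/6 = 1.17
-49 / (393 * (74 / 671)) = -32879/29082 = -1.13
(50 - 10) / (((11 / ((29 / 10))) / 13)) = 1508/11 = 137.09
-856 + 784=-72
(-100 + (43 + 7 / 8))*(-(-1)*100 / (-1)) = 11225/2 = 5612.50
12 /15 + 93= 469/5 = 93.80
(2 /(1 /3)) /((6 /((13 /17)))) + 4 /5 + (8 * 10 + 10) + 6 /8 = 31387/340 = 92.31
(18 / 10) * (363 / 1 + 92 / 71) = 46557/71 = 655.73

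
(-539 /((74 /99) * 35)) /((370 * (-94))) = 7623/12868600 = 0.00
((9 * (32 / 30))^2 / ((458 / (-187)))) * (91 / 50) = -9801792/143125 = -68.48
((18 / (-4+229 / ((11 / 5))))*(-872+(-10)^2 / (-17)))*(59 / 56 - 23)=21616881/6239 = 3464.80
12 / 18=0.67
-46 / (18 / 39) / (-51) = 299/153 = 1.95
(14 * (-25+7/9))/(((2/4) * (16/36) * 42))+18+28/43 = -2281/129 = -17.68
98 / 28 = 3.50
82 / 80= 41/40 = 1.02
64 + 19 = 83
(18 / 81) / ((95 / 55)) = 22/171 = 0.13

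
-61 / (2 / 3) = -183/2 = -91.50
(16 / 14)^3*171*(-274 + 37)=-20749824/343 = -60495.11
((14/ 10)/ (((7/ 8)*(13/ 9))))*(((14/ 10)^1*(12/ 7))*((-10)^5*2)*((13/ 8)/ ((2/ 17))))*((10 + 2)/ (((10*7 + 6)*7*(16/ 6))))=-8262000/133 = -62120.30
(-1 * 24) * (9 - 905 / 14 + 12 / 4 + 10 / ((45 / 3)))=8732/7 = 1247.43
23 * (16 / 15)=24.53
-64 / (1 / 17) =-1088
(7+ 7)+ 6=20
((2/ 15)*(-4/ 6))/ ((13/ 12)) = -16/195 = -0.08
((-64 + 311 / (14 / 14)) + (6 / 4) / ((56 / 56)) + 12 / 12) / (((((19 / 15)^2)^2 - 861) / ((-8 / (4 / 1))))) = 25261875/43457804 = 0.58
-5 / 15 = -1/3 = -0.33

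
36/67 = 0.54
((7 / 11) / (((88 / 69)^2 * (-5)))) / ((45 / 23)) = -0.04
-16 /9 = -1.78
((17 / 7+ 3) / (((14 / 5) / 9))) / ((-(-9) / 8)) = 760/49 = 15.51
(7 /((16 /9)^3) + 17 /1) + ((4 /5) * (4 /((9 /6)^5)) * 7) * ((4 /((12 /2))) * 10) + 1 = 116188055/2985984 = 38.91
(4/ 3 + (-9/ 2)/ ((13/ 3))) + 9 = 725/78 = 9.29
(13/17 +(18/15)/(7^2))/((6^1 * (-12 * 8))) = -3287/2399040 = 0.00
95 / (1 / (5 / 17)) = 27.94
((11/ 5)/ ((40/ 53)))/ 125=583/25000 = 0.02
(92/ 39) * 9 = 276/13 = 21.23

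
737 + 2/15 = 11057/15 = 737.13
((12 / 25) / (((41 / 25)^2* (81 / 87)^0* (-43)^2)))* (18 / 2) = 2700/3108169 = 0.00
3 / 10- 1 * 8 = -77/10 = -7.70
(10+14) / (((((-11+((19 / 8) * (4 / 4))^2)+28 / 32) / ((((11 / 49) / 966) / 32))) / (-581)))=7304/323449 = 0.02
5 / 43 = 0.12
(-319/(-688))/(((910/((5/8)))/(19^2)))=115159/1001728 = 0.11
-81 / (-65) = 81/65 = 1.25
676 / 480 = 169/120 = 1.41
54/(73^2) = 54/5329 = 0.01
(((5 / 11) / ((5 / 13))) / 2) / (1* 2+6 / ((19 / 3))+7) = 247/4158 = 0.06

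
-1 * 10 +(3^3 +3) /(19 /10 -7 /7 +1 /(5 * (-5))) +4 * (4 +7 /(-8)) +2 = 3387/86 = 39.38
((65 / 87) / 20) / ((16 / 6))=13/928 = 0.01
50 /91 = 0.55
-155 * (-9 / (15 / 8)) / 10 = 372/5 = 74.40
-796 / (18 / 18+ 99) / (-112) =199/2800 = 0.07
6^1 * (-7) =-42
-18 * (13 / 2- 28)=387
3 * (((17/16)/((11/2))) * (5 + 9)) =357/44 = 8.11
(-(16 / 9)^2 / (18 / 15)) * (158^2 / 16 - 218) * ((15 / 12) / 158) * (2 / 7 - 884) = 158155400/6399 = 24715.64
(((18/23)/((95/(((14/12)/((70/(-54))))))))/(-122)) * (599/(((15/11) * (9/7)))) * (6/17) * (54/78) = 3735963/736399625 = 0.01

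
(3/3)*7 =7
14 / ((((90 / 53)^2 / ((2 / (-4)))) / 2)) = -19663/4050 = -4.86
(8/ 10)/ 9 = 4/45 = 0.09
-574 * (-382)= 219268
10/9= 1.11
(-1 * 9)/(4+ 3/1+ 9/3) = -9/10 = -0.90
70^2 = 4900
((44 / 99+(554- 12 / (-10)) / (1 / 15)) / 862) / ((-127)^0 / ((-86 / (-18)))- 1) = -805777/65943 = -12.22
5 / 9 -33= -292/9 = -32.44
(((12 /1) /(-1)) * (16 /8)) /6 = -4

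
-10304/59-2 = -10422/59 = -176.64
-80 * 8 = -640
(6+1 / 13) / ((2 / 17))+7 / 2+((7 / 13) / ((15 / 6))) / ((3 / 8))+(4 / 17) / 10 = 184817/3315 = 55.75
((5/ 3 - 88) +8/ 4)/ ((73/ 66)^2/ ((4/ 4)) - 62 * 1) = 367356/264743 = 1.39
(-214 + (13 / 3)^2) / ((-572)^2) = -1757/2944656 = 0.00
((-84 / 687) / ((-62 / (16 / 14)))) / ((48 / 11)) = 11/21297 = 0.00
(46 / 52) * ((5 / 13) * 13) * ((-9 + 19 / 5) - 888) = -51359/13 = -3950.69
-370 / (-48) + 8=377/24 = 15.71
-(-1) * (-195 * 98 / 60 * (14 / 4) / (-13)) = 343/4 = 85.75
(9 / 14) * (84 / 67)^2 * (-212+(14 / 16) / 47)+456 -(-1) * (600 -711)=27596400/210983 = 130.80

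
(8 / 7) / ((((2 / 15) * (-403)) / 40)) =-2400/2821 = -0.85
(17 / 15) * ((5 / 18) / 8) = 17/432 = 0.04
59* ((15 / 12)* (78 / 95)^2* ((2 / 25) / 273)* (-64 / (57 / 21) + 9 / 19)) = -2020278/6001625 = -0.34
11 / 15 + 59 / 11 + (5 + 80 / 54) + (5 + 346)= 363.58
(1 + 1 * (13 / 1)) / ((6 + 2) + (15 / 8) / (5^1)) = 112/67 = 1.67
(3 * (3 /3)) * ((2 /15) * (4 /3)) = 8/15 = 0.53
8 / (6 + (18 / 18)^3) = 8/7 = 1.14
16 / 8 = 2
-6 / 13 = -0.46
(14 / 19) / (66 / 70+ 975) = 245/324501 = 0.00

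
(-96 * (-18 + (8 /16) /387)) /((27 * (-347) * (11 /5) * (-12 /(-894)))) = -83028760/13294611 = -6.25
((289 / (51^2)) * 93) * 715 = 22165/3 = 7388.33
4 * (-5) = -20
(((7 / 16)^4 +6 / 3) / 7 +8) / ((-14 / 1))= -3803489/6422528 = -0.59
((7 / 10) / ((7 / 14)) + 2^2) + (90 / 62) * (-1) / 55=9162/1705 = 5.37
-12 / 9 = -4/3 = -1.33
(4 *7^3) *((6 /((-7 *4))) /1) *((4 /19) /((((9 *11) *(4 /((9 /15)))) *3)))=-98/3135 = -0.03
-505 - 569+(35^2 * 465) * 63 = 35885301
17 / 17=1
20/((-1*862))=-10/431 = -0.02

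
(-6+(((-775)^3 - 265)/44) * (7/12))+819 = -203622701/33 = -6170384.88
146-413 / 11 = 108.45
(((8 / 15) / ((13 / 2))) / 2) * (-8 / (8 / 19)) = -152/195 = -0.78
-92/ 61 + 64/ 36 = 148/549 = 0.27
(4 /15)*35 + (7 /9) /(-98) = 1175/126 = 9.33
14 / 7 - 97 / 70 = 43/70 = 0.61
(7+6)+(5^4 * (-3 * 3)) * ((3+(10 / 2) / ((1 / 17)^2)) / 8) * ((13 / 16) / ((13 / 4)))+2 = -1018065/4 = -254516.25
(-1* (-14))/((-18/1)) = -7/9 = -0.78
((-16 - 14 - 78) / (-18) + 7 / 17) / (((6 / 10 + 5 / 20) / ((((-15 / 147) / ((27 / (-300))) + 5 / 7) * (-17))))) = -1776700/7497 = -236.99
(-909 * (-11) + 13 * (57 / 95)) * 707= 35374038/5 = 7074807.60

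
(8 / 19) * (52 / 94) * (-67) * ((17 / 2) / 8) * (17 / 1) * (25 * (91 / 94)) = -572660725/83942 = -6822.10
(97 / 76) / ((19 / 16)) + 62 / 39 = 37514/14079 = 2.66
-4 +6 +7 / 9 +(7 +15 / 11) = 1103/99 = 11.14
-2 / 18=-1/9 = -0.11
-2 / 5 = -0.40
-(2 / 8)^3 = -1/64 = -0.02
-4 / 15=-0.27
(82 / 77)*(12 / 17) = 984/1309 = 0.75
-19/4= -4.75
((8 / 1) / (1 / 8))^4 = 16777216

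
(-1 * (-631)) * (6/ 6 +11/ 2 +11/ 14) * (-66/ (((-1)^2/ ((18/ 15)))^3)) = -458772336/875 = -524311.24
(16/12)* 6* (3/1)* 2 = 48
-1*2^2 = -4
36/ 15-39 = -183/5 = -36.60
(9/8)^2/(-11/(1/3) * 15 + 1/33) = -2673/1045376 = 0.00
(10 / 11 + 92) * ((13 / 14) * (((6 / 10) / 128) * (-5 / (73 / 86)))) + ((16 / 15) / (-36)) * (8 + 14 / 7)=-50911/19008 = -2.68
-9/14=-0.64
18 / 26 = 9/13 = 0.69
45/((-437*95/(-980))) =8820/8303 = 1.06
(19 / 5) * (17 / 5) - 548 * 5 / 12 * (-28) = 480469/75 = 6406.25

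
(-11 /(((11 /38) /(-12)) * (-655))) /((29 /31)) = -14136/18995 = -0.74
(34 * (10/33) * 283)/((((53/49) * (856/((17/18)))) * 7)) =0.42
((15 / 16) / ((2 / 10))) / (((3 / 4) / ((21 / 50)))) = 21/8 = 2.62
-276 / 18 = -46/3 = -15.33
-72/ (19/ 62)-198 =-8226/19 = -432.95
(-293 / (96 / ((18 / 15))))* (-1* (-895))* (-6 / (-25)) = -157341/200 = -786.70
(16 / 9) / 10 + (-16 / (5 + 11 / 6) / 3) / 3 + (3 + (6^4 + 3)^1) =2402038/1845 = 1301.92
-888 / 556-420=-58602/139 = -421.60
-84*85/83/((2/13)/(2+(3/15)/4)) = -190281/166 = -1146.27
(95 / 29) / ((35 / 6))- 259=-52463/203 = -258.44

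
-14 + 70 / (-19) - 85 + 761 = 12508/19 = 658.32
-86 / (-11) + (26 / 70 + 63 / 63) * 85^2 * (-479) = -365457238/77 = -4746197.90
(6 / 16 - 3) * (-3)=63/8 = 7.88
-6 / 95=-0.06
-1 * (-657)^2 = -431649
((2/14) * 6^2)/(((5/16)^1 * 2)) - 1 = 253/35 = 7.23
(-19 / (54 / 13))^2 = 61009/2916 = 20.92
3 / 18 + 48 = 48.17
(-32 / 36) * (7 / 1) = -6.22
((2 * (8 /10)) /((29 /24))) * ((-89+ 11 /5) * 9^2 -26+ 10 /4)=-6772128/725 = -9340.87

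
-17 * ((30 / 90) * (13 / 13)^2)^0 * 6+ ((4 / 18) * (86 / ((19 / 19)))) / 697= -639674/6273 = -101.97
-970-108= -1078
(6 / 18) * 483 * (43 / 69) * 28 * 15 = 42140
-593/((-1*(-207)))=-593/207 = -2.86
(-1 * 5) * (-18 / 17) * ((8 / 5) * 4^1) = 576/17 = 33.88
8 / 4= 2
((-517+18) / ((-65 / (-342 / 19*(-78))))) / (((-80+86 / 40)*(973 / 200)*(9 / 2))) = -6.32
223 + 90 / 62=6958/31 = 224.45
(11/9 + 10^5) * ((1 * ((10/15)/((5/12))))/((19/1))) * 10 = 84211.56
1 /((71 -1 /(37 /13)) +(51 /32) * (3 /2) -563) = -2368/1160227 = 0.00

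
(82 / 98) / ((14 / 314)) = 6437/343 = 18.77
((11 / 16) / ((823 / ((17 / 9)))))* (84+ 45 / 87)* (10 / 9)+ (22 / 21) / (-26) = 50611781/469129752 = 0.11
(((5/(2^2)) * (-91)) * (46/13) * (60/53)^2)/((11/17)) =-24633000/30899 = -797.21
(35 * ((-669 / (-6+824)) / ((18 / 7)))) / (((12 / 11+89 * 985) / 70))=-3004925/338065494 = -0.01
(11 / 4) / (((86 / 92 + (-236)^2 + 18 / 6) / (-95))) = -2185/465854 = 0.00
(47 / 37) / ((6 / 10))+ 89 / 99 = 11048/3663 = 3.02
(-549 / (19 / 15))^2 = 187853.81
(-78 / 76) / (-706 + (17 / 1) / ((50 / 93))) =975/640661 = 0.00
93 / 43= 2.16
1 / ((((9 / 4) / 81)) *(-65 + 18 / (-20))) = -360/659 = -0.55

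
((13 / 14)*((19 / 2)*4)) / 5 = 247/35 = 7.06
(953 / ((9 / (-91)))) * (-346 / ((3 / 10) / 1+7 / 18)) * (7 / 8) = 525107765/124 = 4234740.04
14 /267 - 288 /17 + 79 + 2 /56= 7898383/127092 = 62.15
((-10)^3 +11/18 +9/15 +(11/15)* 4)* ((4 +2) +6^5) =-116246219/15 = -7749747.93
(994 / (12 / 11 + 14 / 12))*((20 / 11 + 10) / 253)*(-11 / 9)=-258440/10281 = -25.14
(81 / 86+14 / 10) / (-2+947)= 1007/406350 = 0.00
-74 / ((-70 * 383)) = 37/13405 = 0.00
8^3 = 512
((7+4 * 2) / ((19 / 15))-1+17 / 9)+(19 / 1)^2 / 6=24931/342 = 72.90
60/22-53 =-553/11 = -50.27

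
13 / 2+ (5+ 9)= 41/2 = 20.50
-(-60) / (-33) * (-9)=180/11 = 16.36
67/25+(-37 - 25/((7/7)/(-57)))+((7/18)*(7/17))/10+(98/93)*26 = 672601919/474300 = 1418.09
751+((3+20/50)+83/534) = 2014663/2670 = 754.56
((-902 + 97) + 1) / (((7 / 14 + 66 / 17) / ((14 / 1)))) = -382704/149 = -2568.48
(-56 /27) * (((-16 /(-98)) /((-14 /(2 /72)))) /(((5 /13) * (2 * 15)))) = 52/893025 = 0.00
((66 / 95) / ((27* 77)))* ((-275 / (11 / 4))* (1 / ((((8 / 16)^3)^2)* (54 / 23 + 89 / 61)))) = -3591680/6393177 = -0.56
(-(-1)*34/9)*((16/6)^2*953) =2073728/81 = 25601.58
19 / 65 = 0.29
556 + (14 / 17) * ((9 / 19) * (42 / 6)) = 558.73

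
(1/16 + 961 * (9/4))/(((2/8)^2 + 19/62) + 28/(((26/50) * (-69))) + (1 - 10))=-962038779/4187257 = -229.75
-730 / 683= -1.07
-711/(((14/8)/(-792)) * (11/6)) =1228608/7 = 175515.43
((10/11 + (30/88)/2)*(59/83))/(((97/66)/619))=10408485/32204 = 323.20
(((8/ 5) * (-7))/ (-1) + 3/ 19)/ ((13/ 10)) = 166/19 = 8.74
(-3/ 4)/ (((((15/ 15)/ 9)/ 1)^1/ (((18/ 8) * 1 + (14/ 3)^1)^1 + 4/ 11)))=-8649/176 = -49.14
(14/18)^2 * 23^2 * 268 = 6946828/81 = 85763.31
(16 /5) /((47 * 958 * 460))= 2/12944975 = 0.00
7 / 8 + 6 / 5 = 83/40 = 2.08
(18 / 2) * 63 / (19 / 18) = 10206/19 = 537.16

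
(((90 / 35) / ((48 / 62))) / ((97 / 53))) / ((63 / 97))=1643/588 = 2.79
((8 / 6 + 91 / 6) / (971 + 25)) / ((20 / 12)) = 33/3320 = 0.01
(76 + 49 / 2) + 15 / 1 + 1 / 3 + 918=6203/6 = 1033.83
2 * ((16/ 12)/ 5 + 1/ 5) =14/15 = 0.93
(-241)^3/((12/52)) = -181967773/3 = -60655924.33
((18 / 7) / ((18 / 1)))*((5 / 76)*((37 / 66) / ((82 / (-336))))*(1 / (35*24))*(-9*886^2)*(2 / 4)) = 21783639/239932 = 90.79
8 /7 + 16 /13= 216/91 = 2.37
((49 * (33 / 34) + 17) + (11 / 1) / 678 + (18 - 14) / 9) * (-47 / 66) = -46.30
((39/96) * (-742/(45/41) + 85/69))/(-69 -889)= 9079603/31728960 = 0.29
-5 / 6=-0.83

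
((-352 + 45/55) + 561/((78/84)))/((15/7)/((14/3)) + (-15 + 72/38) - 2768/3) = -202073550/747125951 = -0.27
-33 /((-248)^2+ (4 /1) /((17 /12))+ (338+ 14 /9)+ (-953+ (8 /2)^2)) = -5049/9319135 = 0.00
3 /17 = 0.18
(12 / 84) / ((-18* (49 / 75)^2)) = -625/33614 = -0.02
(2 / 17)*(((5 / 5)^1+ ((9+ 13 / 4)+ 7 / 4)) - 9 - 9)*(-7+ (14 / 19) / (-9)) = 2422/969 = 2.50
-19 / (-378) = 19/378 = 0.05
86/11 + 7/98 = 1215/154 = 7.89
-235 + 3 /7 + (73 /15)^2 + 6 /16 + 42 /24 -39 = -3121801/12600 = -247.76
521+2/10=2606/5 = 521.20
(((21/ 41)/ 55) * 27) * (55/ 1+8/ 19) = 597051/42845 = 13.94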